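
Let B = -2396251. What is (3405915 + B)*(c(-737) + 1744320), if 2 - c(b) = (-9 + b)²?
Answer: 1199284957184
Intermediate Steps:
c(b) = 2 - (-9 + b)²
(3405915 + B)*(c(-737) + 1744320) = (3405915 - 2396251)*((2 - (-9 - 737)²) + 1744320) = 1009664*((2 - 1*(-746)²) + 1744320) = 1009664*((2 - 1*556516) + 1744320) = 1009664*((2 - 556516) + 1744320) = 1009664*(-556514 + 1744320) = 1009664*1187806 = 1199284957184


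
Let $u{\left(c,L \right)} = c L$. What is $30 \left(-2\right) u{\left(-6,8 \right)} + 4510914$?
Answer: $4513794$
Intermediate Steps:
$u{\left(c,L \right)} = L c$
$30 \left(-2\right) u{\left(-6,8 \right)} + 4510914 = 30 \left(-2\right) 8 \left(-6\right) + 4510914 = \left(-60\right) \left(-48\right) + 4510914 = 2880 + 4510914 = 4513794$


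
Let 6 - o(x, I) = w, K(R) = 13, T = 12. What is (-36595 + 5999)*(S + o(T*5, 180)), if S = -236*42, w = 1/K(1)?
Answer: 3940122284/13 ≈ 3.0309e+8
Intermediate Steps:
w = 1/13 ≈ 0.076923
S = -9912
o(x, I) = 77/13 (o(x, I) = 6 - 1*1/13 = 6 - 1/13 = 77/13)
(-36595 + 5999)*(S + o(T*5, 180)) = (-36595 + 5999)*(-9912 + 77/13) = -30596*(-128779/13) = 3940122284/13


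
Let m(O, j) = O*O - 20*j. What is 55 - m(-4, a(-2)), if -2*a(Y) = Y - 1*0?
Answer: 59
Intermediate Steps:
a(Y) = -Y/2 (a(Y) = -(Y - 1*0)/2 = -(Y + 0)/2 = -Y/2)
m(O, j) = O**2 - 20*j
55 - m(-4, a(-2)) = 55 - ((-4)**2 - (-10)*(-2)) = 55 - (16 - 20*1) = 55 - (16 - 20) = 55 - 1*(-4) = 55 + 4 = 59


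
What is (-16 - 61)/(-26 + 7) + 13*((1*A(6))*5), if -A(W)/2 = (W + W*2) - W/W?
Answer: -41913/19 ≈ -2205.9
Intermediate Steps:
A(W) = 2 - 6*W (A(W) = -2*((W + W*2) - W/W) = -2*((W + 2*W) - 1*1) = -2*(3*W - 1) = -2*(-1 + 3*W) = 2 - 6*W)
(-16 - 61)/(-26 + 7) + 13*((1*A(6))*5) = (-16 - 61)/(-26 + 7) + 13*((1*(2 - 6*6))*5) = -77/(-19) + 13*((1*(2 - 36))*5) = -77*(-1/19) + 13*((1*(-34))*5) = 77/19 + 13*(-34*5) = 77/19 + 13*(-170) = 77/19 - 2210 = -41913/19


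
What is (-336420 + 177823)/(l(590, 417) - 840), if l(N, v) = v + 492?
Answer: -158597/69 ≈ -2298.5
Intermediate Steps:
l(N, v) = 492 + v
(-336420 + 177823)/(l(590, 417) - 840) = (-336420 + 177823)/((492 + 417) - 840) = -158597/(909 - 840) = -158597/69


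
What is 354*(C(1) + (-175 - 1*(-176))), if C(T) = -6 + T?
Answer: -1416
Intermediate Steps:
354*(C(1) + (-175 - 1*(-176))) = 354*((-6 + 1) + (-175 - 1*(-176))) = 354*(-5 + (-175 + 176)) = 354*(-5 + 1) = 354*(-4) = -1416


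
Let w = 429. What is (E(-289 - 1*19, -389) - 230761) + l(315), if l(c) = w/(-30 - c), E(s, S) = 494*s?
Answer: -44035138/115 ≈ -3.8291e+5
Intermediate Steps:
l(c) = 429/(-30 - c)
(E(-289 - 1*19, -389) - 230761) + l(315) = (494*(-289 - 1*19) - 230761) - 429/(30 + 315) = (494*(-289 - 19) - 230761) - 429/345 = (494*(-308) - 230761) - 429*1/345 = (-152152 - 230761) - 143/115 = -382913 - 143/115 = -44035138/115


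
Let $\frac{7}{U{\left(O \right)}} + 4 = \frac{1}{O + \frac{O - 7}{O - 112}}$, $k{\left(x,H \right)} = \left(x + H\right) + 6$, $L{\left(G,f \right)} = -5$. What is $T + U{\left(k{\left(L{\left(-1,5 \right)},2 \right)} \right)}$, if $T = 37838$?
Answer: $\frac{45970853}{1215} \approx 37836.0$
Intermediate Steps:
$k{\left(x,H \right)} = 6 + H + x$ ($k{\left(x,H \right)} = \left(H + x\right) + 6 = 6 + H + x$)
$U{\left(O \right)} = \frac{7}{-4 + \frac{1}{O + \frac{-7 + O}{-112 + O}}}$ ($U{\left(O \right)} = \frac{7}{-4 + \frac{1}{O + \frac{O - 7}{O - 112}}} = \frac{7}{-4 + \frac{1}{O + \frac{-7 + O}{-112 + O}}}$)
$T + U{\left(k{\left(L{\left(-1,5 \right)},2 \right)} \right)} = 37838 + \frac{7 \left(7 - \left(6 + 2 - 5\right)^{2} + 111 \left(6 + 2 - 5\right)\right)}{84 - 445 \left(6 + 2 - 5\right) + 4 \left(6 + 2 - 5\right)^{2}} = 37838 + \frac{7 \left(7 - 3^{2} + 111 \cdot 3\right)}{84 - 1335 + 4 \cdot 3^{2}} = 37838 + \frac{7 \left(7 - 9 + 333\right)}{84 - 1335 + 4 \cdot 9} = 37838 + \frac{7 \left(7 - 9 + 333\right)}{84 - 1335 + 36} = 37838 + 7 \frac{1}{-1215} \cdot 331 = 37838 + 7 \left(- \frac{1}{1215}\right) 331 = 37838 - \frac{2317}{1215} = \frac{45970853}{1215}$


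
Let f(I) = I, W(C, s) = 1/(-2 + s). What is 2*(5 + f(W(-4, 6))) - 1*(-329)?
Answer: 679/2 ≈ 339.50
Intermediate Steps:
2*(5 + f(W(-4, 6))) - 1*(-329) = 2*(5 + 1/(-2 + 6)) - 1*(-329) = 2*(5 + 1/4) + 329 = 2*(21/4) + 329 = 21/2 + 329 = 679/2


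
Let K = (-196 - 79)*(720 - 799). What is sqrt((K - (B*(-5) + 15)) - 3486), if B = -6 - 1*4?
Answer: sqrt(18174) ≈ 134.81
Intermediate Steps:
B = -10 (B = -6 - 4 = -10)
K = 21725 (K = -275*(-79) = 21725)
sqrt((K - (B*(-5) + 15)) - 3486) = sqrt((21725 - (-10*(-5) + 15)) - 3486) = sqrt((21725 - (50 + 15)) - 3486) = sqrt((21725 - 1*65) - 3486) = sqrt((21725 - 65) - 3486) = sqrt(21660 - 3486) = sqrt(18174)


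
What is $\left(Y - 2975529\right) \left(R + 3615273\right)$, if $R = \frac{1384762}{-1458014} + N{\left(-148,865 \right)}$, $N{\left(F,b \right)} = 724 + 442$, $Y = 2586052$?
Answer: $- \frac{1026820533213999084}{729007} \approx -1.4085 \cdot 10^{12}$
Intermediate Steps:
$N{\left(F,b \right)} = 1166$
$R = \frac{849329781}{729007}$ ($R = \frac{1384762}{-1458014} + 1166 = 1384762 \left(- \frac{1}{1458014}\right) + 1166 = - \frac{692381}{729007} + 1166 = \frac{849329781}{729007} \approx 1165.1$)
$\left(Y - 2975529\right) \left(R + 3615273\right) = \left(2586052 - 2975529\right) \left(\frac{849329781}{729007} + 3615273\right) = \left(-389477\right) \frac{2636408653692}{729007} = - \frac{1026820533213999084}{729007}$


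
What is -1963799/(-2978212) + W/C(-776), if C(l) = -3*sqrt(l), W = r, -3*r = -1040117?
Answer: 1963799/2978212 + 1040117*I*sqrt(194)/3492 ≈ 0.65939 + 4148.7*I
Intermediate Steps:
r = 1040117/3 (r = -1/3*(-1040117) = 1040117/3 ≈ 3.4671e+5)
W = 1040117/3 ≈ 3.4671e+5
-1963799/(-2978212) + W/C(-776) = -1963799/(-2978212) + 1040117/(3*((-6*I*sqrt(194)))) = -1963799*(-1/2978212) + 1040117/(3*((-6*I*sqrt(194)))) = 1963799/2978212 + 1040117/(3*((-6*I*sqrt(194)))) = 1963799/2978212 + 1040117*(I*sqrt(194)/1164)/3 = 1963799/2978212 + 1040117*I*sqrt(194)/3492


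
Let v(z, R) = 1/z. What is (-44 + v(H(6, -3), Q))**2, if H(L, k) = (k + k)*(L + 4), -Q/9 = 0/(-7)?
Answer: 6974881/3600 ≈ 1937.5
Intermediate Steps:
Q = 0 (Q = -0/(-7) = -0*(-1)/7 = -9*0 = 0)
H(L, k) = 2*k*(4 + L) (H(L, k) = (2*k)*(4 + L) = 2*k*(4 + L))
(-44 + v(H(6, -3), Q))**2 = (-44 + 1/(2*(-3)*(4 + 6)))**2 = (-44 + 1/(2*(-3)*10))**2 = (-44 + 1/(-60))**2 = (-44 - 1/60)**2 = (-2641/60)**2 = 6974881/3600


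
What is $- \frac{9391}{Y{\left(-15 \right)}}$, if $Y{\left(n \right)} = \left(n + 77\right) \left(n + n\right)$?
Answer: $\frac{9391}{1860} \approx 5.0489$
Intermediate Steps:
$Y{\left(n \right)} = 2 n \left(77 + n\right)$ ($Y{\left(n \right)} = \left(77 + n\right) 2 n = 2 n \left(77 + n\right)$)
$- \frac{9391}{Y{\left(-15 \right)}} = - \frac{9391}{2 \left(-15\right) \left(77 - 15\right)} = - \frac{9391}{2 \left(-15\right) 62} = - \frac{9391}{-1860} = \left(-9391\right) \left(- \frac{1}{1860}\right) = \frac{9391}{1860}$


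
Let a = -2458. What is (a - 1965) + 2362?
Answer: -2061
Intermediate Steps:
(a - 1965) + 2362 = (-2458 - 1965) + 2362 = -4423 + 2362 = -2061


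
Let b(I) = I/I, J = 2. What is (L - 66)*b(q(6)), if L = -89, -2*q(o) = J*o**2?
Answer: -155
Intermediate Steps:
q(o) = -o**2
b(I) = 1
(L - 66)*b(q(6)) = (-89 - 66)*1 = -155*1 = -155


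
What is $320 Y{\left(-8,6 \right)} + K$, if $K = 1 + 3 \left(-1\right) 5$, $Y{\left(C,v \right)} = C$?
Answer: $-2574$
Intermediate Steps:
$K = -14$ ($K = 1 - 15 = -14$)
$320 Y{\left(-8,6 \right)} + K = 320 \left(-8\right) - 14 = -2560 - 14 = -2574$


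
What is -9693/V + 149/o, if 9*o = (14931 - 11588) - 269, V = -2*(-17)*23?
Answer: -7186905/600967 ≈ -11.959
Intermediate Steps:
V = 782 (V = 34*23 = 782)
o = 3074/9 (o = ((14931 - 11588) - 269)/9 = (3343 - 269)/9 = (1/9)*3074 = 3074/9 ≈ 341.56)
-9693/V + 149/o = -9693/782 + 149/(3074/9) = -9693*1/782 + 149*(9/3074) = -9693/782 + 1341/3074 = -7186905/600967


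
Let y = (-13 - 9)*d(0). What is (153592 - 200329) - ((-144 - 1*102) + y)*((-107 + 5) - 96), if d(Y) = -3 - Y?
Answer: -82377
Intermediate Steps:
y = 66 (y = (-13 - 9)*(-3 - 1*0) = -22*(-3 + 0) = -22*(-3) = 66)
(153592 - 200329) - ((-144 - 1*102) + y)*((-107 + 5) - 96) = (153592 - 200329) - ((-144 - 1*102) + 66)*((-107 + 5) - 96) = -46737 - ((-144 - 102) + 66)*(-102 - 96) = -46737 - (-246 + 66)*(-198) = -46737 - (-180)*(-198) = -46737 - 1*35640 = -46737 - 35640 = -82377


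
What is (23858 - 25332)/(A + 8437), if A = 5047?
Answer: -737/6742 ≈ -0.10931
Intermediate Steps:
(23858 - 25332)/(A + 8437) = (23858 - 25332)/(5047 + 8437) = -1474/13484 = -1474*1/13484 = -737/6742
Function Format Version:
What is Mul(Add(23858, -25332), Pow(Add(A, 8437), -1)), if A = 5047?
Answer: Rational(-737, 6742) ≈ -0.10931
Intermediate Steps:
Mul(Add(23858, -25332), Pow(Add(A, 8437), -1)) = Mul(Add(23858, -25332), Pow(Add(5047, 8437), -1)) = Mul(-1474, Pow(13484, -1)) = Mul(-1474, Rational(1, 13484)) = Rational(-737, 6742)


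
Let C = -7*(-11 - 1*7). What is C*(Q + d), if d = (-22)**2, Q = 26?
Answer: 64260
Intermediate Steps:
d = 484
C = 126 (C = -7*(-11 - 7) = -7*(-18) = 126)
C*(Q + d) = 126*(26 + 484) = 126*510 = 64260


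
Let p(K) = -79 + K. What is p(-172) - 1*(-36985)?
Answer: 36734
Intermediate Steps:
p(-172) - 1*(-36985) = (-79 - 172) - 1*(-36985) = -251 + 36985 = 36734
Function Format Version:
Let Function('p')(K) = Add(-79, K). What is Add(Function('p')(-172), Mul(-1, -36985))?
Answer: 36734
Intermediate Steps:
Add(Function('p')(-172), Mul(-1, -36985)) = Add(Add(-79, -172), Mul(-1, -36985)) = Add(-251, 36985) = 36734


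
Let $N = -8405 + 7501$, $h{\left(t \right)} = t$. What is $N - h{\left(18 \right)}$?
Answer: $-922$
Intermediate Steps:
$N = -904$
$N - h{\left(18 \right)} = -904 - 18 = -922$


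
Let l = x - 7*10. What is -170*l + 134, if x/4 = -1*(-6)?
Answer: 7954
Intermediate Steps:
x = 24 (x = 4*(-1*(-6)) = 4*6 = 24)
l = -46 (l = 24 - 7*10 = 24 - 70 = -46)
-170*l + 134 = -170*(-46) + 134 = 7820 + 134 = 7954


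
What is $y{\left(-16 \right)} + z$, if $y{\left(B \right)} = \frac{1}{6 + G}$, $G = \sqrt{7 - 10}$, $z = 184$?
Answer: $\frac{2394}{13} - \frac{i \sqrt{3}}{39} \approx 184.15 - 0.044412 i$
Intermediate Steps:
$G = i \sqrt{3}$ ($G = \sqrt{-3} = i \sqrt{3} \approx 1.732 i$)
$y{\left(B \right)} = \frac{1}{6 + i \sqrt{3}}$
$y{\left(-16 \right)} + z = \left(\frac{2}{13} - \frac{i \sqrt{3}}{39}\right) + 184 = \frac{2394}{13} - \frac{i \sqrt{3}}{39}$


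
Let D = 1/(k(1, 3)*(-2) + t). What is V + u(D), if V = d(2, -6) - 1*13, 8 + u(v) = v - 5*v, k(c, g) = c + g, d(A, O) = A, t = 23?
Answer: -289/15 ≈ -19.267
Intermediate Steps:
D = 1/15 (D = 1/((1 + 3)*(-2) + 23) = 1/(4*(-2) + 23) = 1/(-8 + 23) = 1/15 ≈ 0.066667)
u(v) = -8 - 4*v (u(v) = -8 + (v - 5*v) = -8 - 4*v)
V = -11 (V = 2 - 1*13 = 2 - 13 = -11)
V + u(D) = -11 + (-8 - 4*1/15) = -11 + (-8 - 4/15) = -11 - 124/15 = -289/15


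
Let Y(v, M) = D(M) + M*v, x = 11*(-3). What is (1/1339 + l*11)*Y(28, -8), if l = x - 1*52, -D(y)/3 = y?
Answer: 250392800/1339 ≈ 1.8700e+5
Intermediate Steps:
D(y) = -3*y
x = -33
l = -85 (l = -33 - 1*52 = -33 - 52 = -85)
Y(v, M) = -3*M + M*v
(1/1339 + l*11)*Y(28, -8) = (1/1339 - 85*11)*(-8*(-3 + 28)) = (1/1339 - 935)*(-8*25) = -1251964/1339*(-200) = 250392800/1339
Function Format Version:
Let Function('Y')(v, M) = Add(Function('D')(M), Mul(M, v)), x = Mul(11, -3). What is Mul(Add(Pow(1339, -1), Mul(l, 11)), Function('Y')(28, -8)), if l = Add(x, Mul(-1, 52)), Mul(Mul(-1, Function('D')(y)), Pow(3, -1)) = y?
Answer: Rational(250392800, 1339) ≈ 1.8700e+5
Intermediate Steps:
Function('D')(y) = Mul(-3, y)
x = -33
l = -85 (l = Add(-33, Mul(-1, 52)) = Add(-33, -52) = -85)
Function('Y')(v, M) = Add(Mul(-3, M), Mul(M, v))
Mul(Add(Pow(1339, -1), Mul(l, 11)), Function('Y')(28, -8)) = Mul(Add(Pow(1339, -1), Mul(-85, 11)), Mul(-8, Add(-3, 28))) = Mul(Add(Rational(1, 1339), -935), Mul(-8, 25)) = Mul(Rational(-1251964, 1339), -200) = Rational(250392800, 1339)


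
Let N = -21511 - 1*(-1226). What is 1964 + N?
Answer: -18321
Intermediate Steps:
N = -20285 (N = -21511 + 1226 = -20285)
1964 + N = 1964 - 20285 = -18321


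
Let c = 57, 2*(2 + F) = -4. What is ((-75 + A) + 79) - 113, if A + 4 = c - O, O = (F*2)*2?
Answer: -40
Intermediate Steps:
F = -4 (F = -2 + (½)*(-4) = -2 - 2 = -4)
O = -16 (O = -4*2*2 = -8*2 = -16)
A = 69 (A = -4 + (57 - 1*(-16)) = -4 + (57 + 16) = -4 + 73 = 69)
((-75 + A) + 79) - 113 = ((-75 + 69) + 79) - 113 = (-6 + 79) - 113 = 73 - 113 = -40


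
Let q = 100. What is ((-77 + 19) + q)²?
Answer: 1764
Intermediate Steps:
((-77 + 19) + q)² = ((-77 + 19) + 100)² = (-58 + 100)² = 42² = 1764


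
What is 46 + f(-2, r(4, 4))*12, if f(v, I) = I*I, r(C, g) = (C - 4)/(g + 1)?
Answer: 46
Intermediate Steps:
r(C, g) = (-4 + C)/(1 + g)
f(v, I) = I²
46 + f(-2, r(4, 4))*12 = 46 + ((-4 + 4)/(1 + 4))²*12 = 46 + (0/5)²*12 = 46 + ((⅕)*0)²*12 = 46 + 0²*12 = 46 + 0*12 = 46 + 0 = 46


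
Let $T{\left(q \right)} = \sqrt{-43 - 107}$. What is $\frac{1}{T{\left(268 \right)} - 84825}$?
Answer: $- \frac{1131}{95937077} - \frac{i \sqrt{6}}{1439056155} \approx -1.1789 \cdot 10^{-5} - 1.7021 \cdot 10^{-9} i$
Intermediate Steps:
$T{\left(q \right)} = 5 i \sqrt{6}$ ($T{\left(q \right)} = \sqrt{-150} = 5 i \sqrt{6}$)
$\frac{1}{T{\left(268 \right)} - 84825} = \frac{1}{5 i \sqrt{6} - 84825} = \frac{1}{-84825 + 5 i \sqrt{6}}$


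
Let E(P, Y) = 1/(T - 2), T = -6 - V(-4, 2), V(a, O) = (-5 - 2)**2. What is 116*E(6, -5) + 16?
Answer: 796/57 ≈ 13.965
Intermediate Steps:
V(a, O) = 49 (V(a, O) = (-7)**2 = 49)
T = -55 (T = -6 - 1*49 = -6 - 49 = -55)
E(P, Y) = -1/57 (E(P, Y) = 1/(-55 - 2) = 1/(-57) = -1/57)
116*E(6, -5) + 16 = 116*(-1/57) + 16 = -116/57 + 16 = 796/57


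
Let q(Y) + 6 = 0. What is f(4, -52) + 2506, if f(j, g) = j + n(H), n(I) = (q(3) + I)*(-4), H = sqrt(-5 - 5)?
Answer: 2534 - 4*I*sqrt(10) ≈ 2534.0 - 12.649*I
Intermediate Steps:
q(Y) = -6 (q(Y) = -6 + 0 = -6)
H = I*sqrt(10) (H = sqrt(-10) = I*sqrt(10) ≈ 3.1623*I)
n(I) = 24 - 4*I (n(I) = (-6 + I)*(-4) = 24 - 4*I)
f(j, g) = 24 + j - 4*I*sqrt(10) (f(j, g) = j + (24 - 4*I*sqrt(10)) = 24 + j - 4*I*sqrt(10))
f(4, -52) + 2506 = (24 + 4 - 4*I*sqrt(10)) + 2506 = (28 - 4*I*sqrt(10)) + 2506 = 2534 - 4*I*sqrt(10)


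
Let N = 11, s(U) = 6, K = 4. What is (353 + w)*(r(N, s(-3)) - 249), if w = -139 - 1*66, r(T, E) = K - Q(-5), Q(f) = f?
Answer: -35520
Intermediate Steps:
r(T, E) = 9 (r(T, E) = 4 - 1*(-5) = 4 + 5 = 9)
w = -205 (w = -139 - 66 = -205)
(353 + w)*(r(N, s(-3)) - 249) = (353 - 205)*(9 - 249) = 148*(-240) = -35520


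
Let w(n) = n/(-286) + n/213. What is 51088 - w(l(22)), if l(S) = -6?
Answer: 518696537/10153 ≈ 51088.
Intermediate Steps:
w(n) = 73*n/60918 (w(n) = n*(-1/286) + n*(1/213) = -n/286 + n/213 = 73*n/60918)
51088 - w(l(22)) = 51088 - 73*(-6)/60918 = 51088 - 1*(-73/10153) = 51088 + 73/10153 = 518696537/10153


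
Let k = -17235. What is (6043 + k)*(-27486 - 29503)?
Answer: 637820888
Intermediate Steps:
(6043 + k)*(-27486 - 29503) = (6043 - 17235)*(-27486 - 29503) = -11192*(-56989) = 637820888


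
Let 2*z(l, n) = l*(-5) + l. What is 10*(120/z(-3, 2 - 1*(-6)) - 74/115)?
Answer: 4452/23 ≈ 193.57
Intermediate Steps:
z(l, n) = -2*l (z(l, n) = (l*(-5) + l)/2 = (-5*l + l)/2 = (-4*l)/2 = -2*l)
10*(120/z(-3, 2 - 1*(-6)) - 74/115) = 10*(120/((-2*(-3))) - 74/115) = 10*(120/6 - 74*1/115) = 10*(120*(⅙) - 74/115) = 10*(20 - 74/115) = 10*(2226/115) = 4452/23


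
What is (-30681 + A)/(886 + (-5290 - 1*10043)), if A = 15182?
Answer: 15499/14447 ≈ 1.0728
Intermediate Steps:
(-30681 + A)/(886 + (-5290 - 1*10043)) = (-30681 + 15182)/(886 + (-5290 - 1*10043)) = -15499/(886 + (-5290 - 10043)) = -15499/(886 - 15333) = -15499/(-14447) = -15499*(-1/14447) = 15499/14447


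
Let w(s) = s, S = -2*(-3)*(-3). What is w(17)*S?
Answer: -306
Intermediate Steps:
S = -18 (S = 6*(-3) = -18)
w(17)*S = 17*(-18) = -306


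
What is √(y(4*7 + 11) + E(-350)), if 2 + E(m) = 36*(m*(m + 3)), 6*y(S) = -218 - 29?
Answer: √157397646/6 ≈ 2091.0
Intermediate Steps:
y(S) = -247/6 (y(S) = (-218 - 29)/6 = (⅙)*(-247) = -247/6)
E(m) = -2 + 36*m*(3 + m) (E(m) = -2 + 36*(m*(m + 3)) = -2 + 36*(m*(3 + m)) = -2 + 36*m*(3 + m))
√(y(4*7 + 11) + E(-350)) = √(-247/6 + (-2 + 36*(-350)² + 108*(-350))) = √(-247/6 + (-2 + 36*122500 - 37800)) = √(-247/6 + (-2 + 4410000 - 37800)) = √(-247/6 + 4372198) = √(26232941/6) = √157397646/6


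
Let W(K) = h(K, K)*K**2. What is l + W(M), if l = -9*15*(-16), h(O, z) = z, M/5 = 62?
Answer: 29793160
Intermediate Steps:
M = 310 (M = 5*62 = 310)
W(K) = K**3 (W(K) = K*K**2 = K**3)
l = 2160 (l = -135*(-16) = 2160)
l + W(M) = 2160 + 310**3 = 2160 + 29791000 = 29793160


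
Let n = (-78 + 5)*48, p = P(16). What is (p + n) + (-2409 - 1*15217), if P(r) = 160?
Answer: -20970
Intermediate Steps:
p = 160
n = -3504 (n = -73*48 = -3504)
(p + n) + (-2409 - 1*15217) = (160 - 3504) + (-2409 - 1*15217) = -3344 + (-2409 - 15217) = -3344 - 17626 = -20970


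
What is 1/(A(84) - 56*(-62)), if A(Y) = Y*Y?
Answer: 1/10528 ≈ 9.4985e-5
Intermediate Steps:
A(Y) = Y²
1/(A(84) - 56*(-62)) = 1/(84² - 56*(-62)) = 1/(7056 + 3472) = 1/10528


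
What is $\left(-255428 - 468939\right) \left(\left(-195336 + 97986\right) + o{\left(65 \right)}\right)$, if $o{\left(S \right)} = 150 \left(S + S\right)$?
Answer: $56391970950$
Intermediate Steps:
$o{\left(S \right)} = 300 S$ ($o{\left(S \right)} = 150 \cdot 2 S = 300 S$)
$\left(-255428 - 468939\right) \left(\left(-195336 + 97986\right) + o{\left(65 \right)}\right) = \left(-255428 - 468939\right) \left(\left(-195336 + 97986\right) + 300 \cdot 65\right) = - 724367 \left(-97350 + 19500\right) = \left(-724367\right) \left(-77850\right) = 56391970950$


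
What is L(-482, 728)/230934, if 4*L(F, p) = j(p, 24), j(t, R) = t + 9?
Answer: 67/83976 ≈ 0.00079785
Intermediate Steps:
j(t, R) = 9 + t
L(F, p) = 9/4 + p/4 (L(F, p) = (9 + p)/4 = 9/4 + p/4)
L(-482, 728)/230934 = (9/4 + (¼)*728)/230934 = (9/4 + 182)*(1/230934) = (737/4)*(1/230934) = 67/83976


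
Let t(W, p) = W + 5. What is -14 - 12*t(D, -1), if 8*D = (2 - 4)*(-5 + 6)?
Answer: -71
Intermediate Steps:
D = -1/4 (D = ((2 - 4)*(-5 + 6))/8 = (-2*1)/8 = (1/8)*(-2) = -1/4 ≈ -0.25000)
t(W, p) = 5 + W
-14 - 12*t(D, -1) = -14 - 12*(5 - 1/4) = -14 - 12*19/4 = -14 - 57 = -71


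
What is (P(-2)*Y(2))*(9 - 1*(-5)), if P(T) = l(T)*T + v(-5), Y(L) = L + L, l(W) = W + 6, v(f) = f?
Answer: -728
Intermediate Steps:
l(W) = 6 + W
Y(L) = 2*L
P(T) = -5 + T*(6 + T) (P(T) = (6 + T)*T - 5 = T*(6 + T) - 5 = -5 + T*(6 + T))
(P(-2)*Y(2))*(9 - 1*(-5)) = ((-5 - 2*(6 - 2))*(2*2))*(9 - 1*(-5)) = ((-5 - 2*4)*4)*(9 + 5) = ((-5 - 8)*4)*14 = -13*4*14 = -52*14 = -728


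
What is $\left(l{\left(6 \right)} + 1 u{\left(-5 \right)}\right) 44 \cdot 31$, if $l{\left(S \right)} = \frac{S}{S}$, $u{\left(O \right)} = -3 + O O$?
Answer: $31372$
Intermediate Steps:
$u{\left(O \right)} = -3 + O^{2}$
$l{\left(S \right)} = 1$
$\left(l{\left(6 \right)} + 1 u{\left(-5 \right)}\right) 44 \cdot 31 = \left(1 + 1 \left(-3 + \left(-5\right)^{2}\right)\right) 44 \cdot 31 = \left(1 + 1 \left(-3 + 25\right)\right) 44 \cdot 31 = \left(1 + 1 \cdot 22\right) 44 \cdot 31 = \left(1 + 22\right) 44 \cdot 31 = 23 \cdot 44 \cdot 31 = 1012 \cdot 31 = 31372$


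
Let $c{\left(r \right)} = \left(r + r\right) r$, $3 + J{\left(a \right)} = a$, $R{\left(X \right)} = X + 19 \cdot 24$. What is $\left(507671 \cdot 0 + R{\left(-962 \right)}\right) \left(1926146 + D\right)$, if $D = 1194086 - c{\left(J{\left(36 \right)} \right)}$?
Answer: $-1577735324$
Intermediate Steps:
$R{\left(X \right)} = 456 + X$ ($R{\left(X \right)} = X + 456 = 456 + X$)
$J{\left(a \right)} = -3 + a$
$c{\left(r \right)} = 2 r^{2}$ ($c{\left(r \right)} = 2 r r = 2 r^{2}$)
$D = 1191908$ ($D = 1194086 - 2 \left(-3 + 36\right)^{2} = 1194086 - 2 \cdot 33^{2} = 1194086 - 2 \cdot 1089 = 1194086 - 2178 = 1191908$)
$\left(507671 \cdot 0 + R{\left(-962 \right)}\right) \left(1926146 + D\right) = \left(507671 \cdot 0 + \left(456 - 962\right)\right) \left(1926146 + 1191908\right) = \left(0 - 506\right) 3118054 = \left(-506\right) 3118054 = -1577735324$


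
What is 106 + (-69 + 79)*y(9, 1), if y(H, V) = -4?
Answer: 66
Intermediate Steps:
106 + (-69 + 79)*y(9, 1) = 106 + (-69 + 79)*(-4) = 106 + 10*(-4) = 106 - 40 = 66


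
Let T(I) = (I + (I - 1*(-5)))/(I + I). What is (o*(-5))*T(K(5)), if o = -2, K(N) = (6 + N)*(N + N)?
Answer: 225/22 ≈ 10.227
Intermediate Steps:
K(N) = 2*N*(6 + N) (K(N) = (6 + N)*(2*N) = 2*N*(6 + N))
T(I) = (5 + 2*I)/(2*I) (T(I) = (I + (I + 5))/((2*I)) = (I + (5 + I))*(1/(2*I)) = (5 + 2*I)*(1/(2*I)) = (5 + 2*I)/(2*I))
(o*(-5))*T(K(5)) = (-2*(-5))*((5/2 + 2*5*(6 + 5))/((2*5*(6 + 5)))) = 10*((5/2 + 2*5*11)/((2*5*11))) = 10*((5/2 + 110)/110) = 10*((1/110)*(225/2)) = 10*(45/44) = 225/22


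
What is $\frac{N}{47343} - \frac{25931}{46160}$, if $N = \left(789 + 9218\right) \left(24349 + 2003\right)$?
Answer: $\frac{4057123468969}{728450960} \approx 5569.5$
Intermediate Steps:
$N = 263704464$ ($N = 10007 \cdot 26352 = 263704464$)
$\frac{N}{47343} - \frac{25931}{46160} = \frac{263704464}{47343} - \frac{25931}{46160} = 263704464 \cdot \frac{1}{47343} - \frac{25931}{46160} = \frac{87901488}{15781} - \frac{25931}{46160} = \frac{4057123468969}{728450960}$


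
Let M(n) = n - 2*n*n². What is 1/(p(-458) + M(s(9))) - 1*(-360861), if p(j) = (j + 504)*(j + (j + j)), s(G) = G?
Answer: 23330746232/64653 ≈ 3.6086e+5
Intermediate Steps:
p(j) = 3*j*(504 + j) (p(j) = (504 + j)*(j + 2*j) = (504 + j)*(3*j) = 3*j*(504 + j))
M(n) = n - 2*n³
1/(p(-458) + M(s(9))) - 1*(-360861) = 1/(3*(-458)*(504 - 458) + (9 - 2*9³)) - 1*(-360861) = 1/(3*(-458)*46 + (9 - 2*729)) + 360861 = 1/(-63204 + (9 - 1458)) + 360861 = 1/(-63204 - 1449) + 360861 = 1/(-64653) + 360861 = -1/64653 + 360861 = 23330746232/64653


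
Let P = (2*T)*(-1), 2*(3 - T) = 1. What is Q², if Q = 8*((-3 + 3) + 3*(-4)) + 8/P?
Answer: 238144/25 ≈ 9525.8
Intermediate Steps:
T = 5/2 (T = 3 - ½*1 = 3 - ½ = 5/2 ≈ 2.5000)
P = -5 (P = (2*(5/2))*(-1) = 5*(-1) = -5)
Q = -488/5 (Q = 8*((-3 + 3) + 3*(-4)) + 8/(-5) = 8*(0 - 12) + 8*(-⅕) = 8*(-12) - 8/5 = -96 - 8/5 = -488/5 ≈ -97.600)
Q² = (-488/5)² = 238144/25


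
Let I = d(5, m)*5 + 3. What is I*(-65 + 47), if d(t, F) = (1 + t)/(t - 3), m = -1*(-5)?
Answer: -324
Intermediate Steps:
m = 5
d(t, F) = (1 + t)/(-3 + t)
I = 18 (I = ((1 + 5)/(-3 + 5))*5 + 3 = (6/2)*5 + 3 = ((½)*6)*5 + 3 = 3*5 + 3 = 15 + 3 = 18)
I*(-65 + 47) = 18*(-65 + 47) = 18*(-18) = -324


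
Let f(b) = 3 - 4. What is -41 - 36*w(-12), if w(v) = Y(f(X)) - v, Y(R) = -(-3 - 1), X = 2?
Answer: -617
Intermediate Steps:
f(b) = -1
Y(R) = 4 (Y(R) = -1*(-4) = 4)
w(v) = 4 - v
-41 - 36*w(-12) = -41 - 36*(4 - 1*(-12)) = -41 - 36*(4 + 12) = -41 - 36*16 = -41 - 576 = -617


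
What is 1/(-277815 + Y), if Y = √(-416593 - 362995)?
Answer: -277815/77181953813 - 2*I*√194897/77181953813 ≈ -3.5995e-6 - 1.144e-8*I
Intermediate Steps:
Y = 2*I*√194897 (Y = √(-779588) = 2*I*√194897 ≈ 882.94*I)
1/(-277815 + Y) = 1/(-277815 + 2*I*√194897)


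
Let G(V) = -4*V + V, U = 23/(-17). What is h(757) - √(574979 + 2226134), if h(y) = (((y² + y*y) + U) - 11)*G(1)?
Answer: -58450368/17 - √2801113 ≈ -3.4399e+6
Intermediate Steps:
U = -23/17 (U = 23*(-1/17) = -23/17 ≈ -1.3529)
G(V) = -3*V
h(y) = 630/17 - 6*y² (h(y) = (((y² + y*y) - 23/17) - 11)*(-3*1) = (((y² + y²) - 23/17) - 11)*(-3) = ((2*y² - 23/17) - 11)*(-3) = ((-23/17 + 2*y²) - 11)*(-3) = (-210/17 + 2*y²)*(-3) = 630/17 - 6*y²)
h(757) - √(574979 + 2226134) = (630/17 - 6*757²) - √(574979 + 2226134) = (630/17 - 6*573049) - √2801113 = (630/17 - 3438294) - √2801113 = -58450368/17 - √2801113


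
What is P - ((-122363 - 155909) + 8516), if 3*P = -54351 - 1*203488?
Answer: 551429/3 ≈ 1.8381e+5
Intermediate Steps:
P = -257839/3 (P = (-54351 - 1*203488)/3 = (-54351 - 203488)/3 = (⅓)*(-257839) = -257839/3 ≈ -85946.)
P - ((-122363 - 155909) + 8516) = -257839/3 - ((-122363 - 155909) + 8516) = -257839/3 - (-278272 + 8516) = -257839/3 - 1*(-269756) = -257839/3 + 269756 = 551429/3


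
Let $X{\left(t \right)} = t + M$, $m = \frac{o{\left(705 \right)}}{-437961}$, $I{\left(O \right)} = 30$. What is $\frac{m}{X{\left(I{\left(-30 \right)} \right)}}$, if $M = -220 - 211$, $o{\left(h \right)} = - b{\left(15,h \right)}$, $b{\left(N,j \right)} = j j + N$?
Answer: $- \frac{165680}{58540787} \approx -0.0028302$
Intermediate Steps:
$b{\left(N,j \right)} = N + j^{2}$ ($b{\left(N,j \right)} = j^{2} + N = N + j^{2}$)
$o{\left(h \right)} = -15 - h^{2}$ ($o{\left(h \right)} = - (15 + h^{2}) = -15 - h^{2}$)
$M = -431$ ($M = -220 - 211 = -431$)
$m = \frac{165680}{145987}$ ($m = \frac{-15 - 705^{2}}{-437961} = \left(-15 - 497025\right) \left(- \frac{1}{437961}\right) = \left(-497040\right) \left(- \frac{1}{437961}\right) = \frac{165680}{145987} \approx 1.1349$)
$X{\left(t \right)} = -431 + t$ ($X{\left(t \right)} = t - 431 = -431 + t$)
$\frac{m}{X{\left(I{\left(-30 \right)} \right)}} = \frac{165680}{145987 \left(-431 + 30\right)} = \frac{165680}{145987 \left(-401\right)} = \frac{165680}{145987} \left(- \frac{1}{401}\right) = - \frac{165680}{58540787}$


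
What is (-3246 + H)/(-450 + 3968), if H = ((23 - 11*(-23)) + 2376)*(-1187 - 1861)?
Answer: -4043271/1759 ≈ -2298.6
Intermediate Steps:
H = -8083296 (H = ((23 + 253) + 2376)*(-3048) = (276 + 2376)*(-3048) = 2652*(-3048) = -8083296)
(-3246 + H)/(-450 + 3968) = (-3246 - 8083296)/(-450 + 3968) = -8086542/3518 = -8086542*1/3518 = -4043271/1759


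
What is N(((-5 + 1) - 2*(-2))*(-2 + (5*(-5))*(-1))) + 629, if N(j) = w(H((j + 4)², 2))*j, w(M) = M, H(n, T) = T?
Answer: 629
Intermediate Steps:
N(j) = 2*j
N(((-5 + 1) - 2*(-2))*(-2 + (5*(-5))*(-1))) + 629 = 2*(((-5 + 1) - 2*(-2))*(-2 + (5*(-5))*(-1))) + 629 = 2*((-4 + 4)*(-2 - 25*(-1))) + 629 = 2*(0*(-2 + 25)) + 629 = 2*(0*23) + 629 = 2*0 + 629 = 0 + 629 = 629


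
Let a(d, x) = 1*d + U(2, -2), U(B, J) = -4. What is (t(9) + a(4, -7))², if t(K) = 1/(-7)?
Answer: 1/49 ≈ 0.020408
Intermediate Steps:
t(K) = -⅐
a(d, x) = -4 + d (a(d, x) = 1*d - 4 = d - 4 = -4 + d)
(t(9) + a(4, -7))² = (-⅐ + (-4 + 4))² = (-⅐ + 0)² = (-⅐)² = 1/49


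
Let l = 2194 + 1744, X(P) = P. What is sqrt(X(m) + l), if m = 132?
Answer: sqrt(4070) ≈ 63.797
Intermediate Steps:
l = 3938
sqrt(X(m) + l) = sqrt(132 + 3938) = sqrt(4070)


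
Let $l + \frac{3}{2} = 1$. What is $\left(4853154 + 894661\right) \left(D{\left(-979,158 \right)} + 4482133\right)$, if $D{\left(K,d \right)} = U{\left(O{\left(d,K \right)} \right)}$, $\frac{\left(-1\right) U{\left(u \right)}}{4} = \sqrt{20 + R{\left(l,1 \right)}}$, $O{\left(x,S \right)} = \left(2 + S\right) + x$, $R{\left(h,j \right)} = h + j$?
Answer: $25762471289395 - 11495630 \sqrt{82} \approx 2.5762 \cdot 10^{13}$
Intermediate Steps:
$l = - \frac{1}{2}$ ($l = - \frac{3}{2} + 1 = - \frac{1}{2} \approx -0.5$)
$O{\left(x,S \right)} = 2 + S + x$
$U{\left(u \right)} = - 2 \sqrt{82}$ ($U{\left(u \right)} = - 4 \sqrt{20 + \left(- \frac{1}{2} + 1\right)} = - 4 \sqrt{20 + \frac{1}{2}} = - 4 \sqrt{\frac{41}{2}} = - 4 \frac{\sqrt{82}}{2} = - 2 \sqrt{82}$)
$D{\left(K,d \right)} = - 2 \sqrt{82}$
$\left(4853154 + 894661\right) \left(D{\left(-979,158 \right)} + 4482133\right) = \left(4853154 + 894661\right) \left(- 2 \sqrt{82} + 4482133\right) = 5747815 \left(4482133 - 2 \sqrt{82}\right) = 25762471289395 - 11495630 \sqrt{82}$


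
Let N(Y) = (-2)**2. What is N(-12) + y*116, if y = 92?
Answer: 10676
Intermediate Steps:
N(Y) = 4
N(-12) + y*116 = 4 + 92*116 = 4 + 10672 = 10676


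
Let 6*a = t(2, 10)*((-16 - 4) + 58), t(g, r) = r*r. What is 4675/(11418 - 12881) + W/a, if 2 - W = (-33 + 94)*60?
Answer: -59659/6650 ≈ -8.9713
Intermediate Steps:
t(g, r) = r²
W = -3658 (W = 2 - (-33 + 94)*60 = 2 - 61*60 = 2 - 1*3660 = 2 - 3660 = -3658)
a = 1900/3 (a = (10²*((-16 - 4) + 58))/6 = (100*(-20 + 58))/6 = (100*38)/6 = (⅙)*3800 = 1900/3 ≈ 633.33)
4675/(11418 - 12881) + W/a = 4675/(11418 - 12881) - 3658/1900/3 = 4675/(-1463) - 3658*3/1900 = 4675*(-1/1463) - 5487/950 = -425/133 - 5487/950 = -59659/6650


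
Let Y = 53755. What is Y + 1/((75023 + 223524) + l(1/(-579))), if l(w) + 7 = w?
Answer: 9291802195124/172854659 ≈ 53755.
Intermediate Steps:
l(w) = -7 + w
Y + 1/((75023 + 223524) + l(1/(-579))) = 53755 + 1/((75023 + 223524) + (-7 + 1/(-579))) = 53755 + 1/(298547 + (-7 - 1/579)) = 53755 + 1/(298547 - 4054/579) = 53755 + 1/(172854659/579) = 53755 + 579/172854659 = 9291802195124/172854659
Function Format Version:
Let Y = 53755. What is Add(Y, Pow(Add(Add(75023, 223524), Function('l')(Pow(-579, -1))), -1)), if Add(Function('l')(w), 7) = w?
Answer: Rational(9291802195124, 172854659) ≈ 53755.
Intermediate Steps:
Function('l')(w) = Add(-7, w)
Add(Y, Pow(Add(Add(75023, 223524), Function('l')(Pow(-579, -1))), -1)) = Add(53755, Pow(Add(Add(75023, 223524), Add(-7, Pow(-579, -1))), -1)) = Add(53755, Pow(Add(298547, Add(-7, Rational(-1, 579))), -1)) = Add(53755, Pow(Add(298547, Rational(-4054, 579)), -1)) = Add(53755, Pow(Rational(172854659, 579), -1)) = Add(53755, Rational(579, 172854659)) = Rational(9291802195124, 172854659)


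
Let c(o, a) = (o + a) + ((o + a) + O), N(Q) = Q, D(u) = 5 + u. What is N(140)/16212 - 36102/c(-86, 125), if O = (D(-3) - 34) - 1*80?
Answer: 10451614/9843 ≈ 1061.8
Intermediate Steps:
O = -112 (O = ((5 - 3) - 34) - 1*80 = (2 - 34) - 80 = -32 - 80 = -112)
c(o, a) = -112 + 2*a + 2*o (c(o, a) = (o + a) + ((o + a) - 112) = (a + o) + ((a + o) - 112) = (a + o) + (-112 + a + o) = -112 + 2*a + 2*o)
N(140)/16212 - 36102/c(-86, 125) = 140/16212 - 36102/(-112 + 2*125 + 2*(-86)) = 140*(1/16212) - 36102/(-112 + 250 - 172) = 5/579 - 36102/(-34) = 5/579 - 36102*(-1/34) = 5/579 + 18051/17 = 10451614/9843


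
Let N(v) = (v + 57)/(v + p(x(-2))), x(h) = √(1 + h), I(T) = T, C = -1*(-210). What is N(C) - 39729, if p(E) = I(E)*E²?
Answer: -1752032559/44101 + 267*I/44101 ≈ -39728.0 + 0.0060543*I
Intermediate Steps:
C = 210
p(E) = E³ (p(E) = E*E² = E³)
N(v) = (57 + v)/(v - I) (N(v) = (v + 57)/(v + (√(1 - 2))³) = (57 + v)/(v + (√(-1))³) = (57 + v)/(v + I³) = (57 + v)/(v - I))
N(C) - 39729 = (57 + 210)/(210 - I) - 39729 = ((210 + I)/44101)*267 - 39729 = 267*(210 + I)/44101 - 39729 = -39729 + 267*(210 + I)/44101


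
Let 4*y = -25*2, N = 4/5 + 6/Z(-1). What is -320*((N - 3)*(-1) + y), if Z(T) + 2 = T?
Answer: 2656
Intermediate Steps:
Z(T) = -2 + T
N = -6/5 (N = 4/5 + 6/(-2 - 1) = 4*(1/5) + 6/(-3) = 4/5 + 6*(-1/3) = 4/5 - 2 = -6/5 ≈ -1.2000)
y = -25/2 (y = (-25*2)/4 = (1/4)*(-50) = -25/2 ≈ -12.500)
-320*((N - 3)*(-1) + y) = -320*((-6/5 - 3)*(-1) - 25/2) = -320*(-21/5*(-1) - 25/2) = -320*(21/5 - 25/2) = -320*(-83/10) = 2656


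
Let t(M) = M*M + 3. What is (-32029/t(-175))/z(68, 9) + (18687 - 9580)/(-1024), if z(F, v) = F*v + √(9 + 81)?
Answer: -1450919796513/163111496704 + 32029*√10/3822925704 ≈ -8.8952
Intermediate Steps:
t(M) = 3 + M² (t(M) = M² + 3 = 3 + M²)
z(F, v) = 3*√10 + F*v (z(F, v) = F*v + √90 = F*v + 3*√10 = 3*√10 + F*v)
(-32029/t(-175))/z(68, 9) + (18687 - 9580)/(-1024) = (-32029/(3 + (-175)²))/(3*√10 + 68*9) + (18687 - 9580)/(-1024) = (-32029/(3 + 30625))/(3*√10 + 612) + 9107*(-1/1024) = (-32029/30628)/(612 + 3*√10) - 9107/1024 = (-32029*1/30628)/(612 + 3*√10) - 9107/1024 = -32029/(30628*(612 + 3*√10)) - 9107/1024 = -9107/1024 - 32029/(30628*(612 + 3*√10))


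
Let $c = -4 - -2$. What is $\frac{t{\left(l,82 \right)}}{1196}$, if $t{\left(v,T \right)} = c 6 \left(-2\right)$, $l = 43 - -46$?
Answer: $\frac{6}{299} \approx 0.020067$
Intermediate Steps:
$c = -2$ ($c = -4 + 2 = -2$)
$l = 89$ ($l = 43 + 46 = 89$)
$t{\left(v,T \right)} = 24$ ($t{\left(v,T \right)} = \left(-2\right) 6 \left(-2\right) = \left(-12\right) \left(-2\right) = 24$)
$\frac{t{\left(l,82 \right)}}{1196} = \frac{24}{1196} = 24 \cdot \frac{1}{1196} = \frac{6}{299}$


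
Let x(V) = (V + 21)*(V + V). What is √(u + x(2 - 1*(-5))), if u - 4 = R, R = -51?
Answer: √345 ≈ 18.574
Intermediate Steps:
x(V) = 2*V*(21 + V) (x(V) = (21 + V)*(2*V) = 2*V*(21 + V))
u = -47 (u = 4 - 51 = -47)
√(u + x(2 - 1*(-5))) = √(-47 + 2*(2 - 1*(-5))*(21 + (2 - 1*(-5)))) = √(-47 + 2*(2 + 5)*(21 + (2 + 5))) = √(-47 + 2*7*(21 + 7)) = √(-47 + 2*7*28) = √(-47 + 392) = √345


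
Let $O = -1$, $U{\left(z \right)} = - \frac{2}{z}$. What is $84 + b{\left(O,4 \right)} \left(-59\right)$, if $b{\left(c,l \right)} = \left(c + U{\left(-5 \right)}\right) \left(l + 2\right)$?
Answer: $\frac{1482}{5} \approx 296.4$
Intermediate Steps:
$b{\left(c,l \right)} = \left(2 + l\right) \left(\frac{2}{5} + c\right)$ ($b{\left(c,l \right)} = \left(c - \frac{2}{-5}\right) \left(l + 2\right) = \left(c - - \frac{2}{5}\right) \left(2 + l\right) = \left(c + \frac{2}{5}\right) \left(2 + l\right) = \left(\frac{2}{5} + c\right) \left(2 + l\right) = \left(2 + l\right) \left(\frac{2}{5} + c\right)$)
$84 + b{\left(O,4 \right)} \left(-59\right) = 84 + \left(\frac{4}{5} + 2 \left(-1\right) + \frac{2}{5} \cdot 4 - 4\right) \left(-59\right) = 84 + \left(\frac{4}{5} - 2 + \frac{8}{5} - 4\right) \left(-59\right) = 84 - - \frac{1062}{5} = 84 + \frac{1062}{5} = \frac{1482}{5}$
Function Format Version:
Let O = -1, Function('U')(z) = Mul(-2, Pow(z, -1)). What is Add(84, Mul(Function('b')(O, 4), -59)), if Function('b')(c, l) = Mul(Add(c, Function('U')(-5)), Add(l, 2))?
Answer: Rational(1482, 5) ≈ 296.40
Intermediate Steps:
Function('b')(c, l) = Mul(Add(2, l), Add(Rational(2, 5), c)) (Function('b')(c, l) = Mul(Add(c, Mul(-2, Pow(-5, -1))), Add(l, 2)) = Mul(Add(c, Mul(-2, Rational(-1, 5))), Add(2, l)) = Mul(Add(c, Rational(2, 5)), Add(2, l)) = Mul(Add(Rational(2, 5), c), Add(2, l)) = Mul(Add(2, l), Add(Rational(2, 5), c)))
Add(84, Mul(Function('b')(O, 4), -59)) = Add(84, Mul(Add(Rational(4, 5), Mul(2, -1), Mul(Rational(2, 5), 4), Mul(-1, 4)), -59)) = Add(84, Mul(Add(Rational(4, 5), -2, Rational(8, 5), -4), -59)) = Add(84, Mul(Rational(-18, 5), -59)) = Add(84, Rational(1062, 5)) = Rational(1482, 5)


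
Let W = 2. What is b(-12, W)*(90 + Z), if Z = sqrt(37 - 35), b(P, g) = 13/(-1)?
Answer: -1170 - 13*sqrt(2) ≈ -1188.4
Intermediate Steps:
b(P, g) = -13 (b(P, g) = 13*(-1) = -13)
Z = sqrt(2) ≈ 1.4142
b(-12, W)*(90 + Z) = -13*(90 + sqrt(2)) = -1170 - 13*sqrt(2)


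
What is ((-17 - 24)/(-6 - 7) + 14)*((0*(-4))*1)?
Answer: 0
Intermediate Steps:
((-17 - 24)/(-6 - 7) + 14)*((0*(-4))*1) = (-41/(-13) + 14)*(0*1) = (-41*(-1/13) + 14)*0 = (41/13 + 14)*0 = (223/13)*0 = 0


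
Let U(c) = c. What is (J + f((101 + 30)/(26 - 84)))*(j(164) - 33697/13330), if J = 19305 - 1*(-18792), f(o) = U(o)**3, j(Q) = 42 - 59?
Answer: -62397550891881/83898160 ≈ -7.4373e+5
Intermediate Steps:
j(Q) = -17
f(o) = o**3
J = 38097 (J = 19305 + 18792 = 38097)
(J + f((101 + 30)/(26 - 84)))*(j(164) - 33697/13330) = (38097 + ((101 + 30)/(26 - 84))**3)*(-17 - 33697/13330) = (38097 + (131/(-58))**3)*(-17 - 33697*1/13330) = (38097 + (131*(-1/58))**3)*(-17 - 1087/430) = (38097 + (-131/58)**3)*(-8397/430) = (38097 - 2248091/195112)*(-8397/430) = (7430933773/195112)*(-8397/430) = -62397550891881/83898160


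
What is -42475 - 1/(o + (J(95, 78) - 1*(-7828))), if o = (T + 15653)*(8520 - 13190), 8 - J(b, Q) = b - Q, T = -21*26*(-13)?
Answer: -4512516433724/106239351 ≈ -42475.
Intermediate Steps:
T = 7098 (T = -546*(-13) = 7098)
J(b, Q) = 8 + Q - b (J(b, Q) = 8 - (b - Q) = 8 + (Q - b) = 8 + Q - b)
o = -106247170 (o = (7098 + 15653)*(8520 - 13190) = 22751*(-4670) = -106247170)
-42475 - 1/(o + (J(95, 78) - 1*(-7828))) = -42475 - 1/(-106247170 + ((8 + 78 - 1*95) - 1*(-7828))) = -42475 - 1/(-106247170 + ((8 + 78 - 95) + 7828)) = -42475 - 1/(-106247170 + (-9 + 7828)) = -42475 - 1/(-106247170 + 7819) = -42475 - 1/(-106239351) = -42475 - 1*(-1/106239351) = -42475 + 1/106239351 = -4512516433724/106239351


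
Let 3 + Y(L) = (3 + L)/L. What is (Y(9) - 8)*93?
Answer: -899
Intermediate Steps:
Y(L) = -3 + (3 + L)/L
(Y(9) - 8)*93 = ((-2 + 3/9) - 8)*93 = ((-2 + 3*(⅑)) - 8)*93 = ((-2 + ⅓) - 8)*93 = (-5/3 - 8)*93 = -29/3*93 = -899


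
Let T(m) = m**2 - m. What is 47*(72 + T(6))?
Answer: 4794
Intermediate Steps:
47*(72 + T(6)) = 47*(72 + 6*(-1 + 6)) = 47*(72 + 6*5) = 47*(72 + 30) = 47*102 = 4794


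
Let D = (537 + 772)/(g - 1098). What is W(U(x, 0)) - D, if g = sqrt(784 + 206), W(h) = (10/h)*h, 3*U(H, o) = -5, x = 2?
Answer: 749079/66923 + 1309*sqrt(110)/401538 ≈ 11.227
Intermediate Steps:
U(H, o) = -5/3 (U(H, o) = (1/3)*(-5) = -5/3)
W(h) = 10
g = 3*sqrt(110) (g = sqrt(990) = 3*sqrt(110) ≈ 31.464)
D = 1309/(-1098 + 3*sqrt(110)) (D = (537 + 772)/(3*sqrt(110) - 1098) = 1309/(-1098 + 3*sqrt(110)) ≈ -1.2273)
W(U(x, 0)) - D = 10 - (-79849/66923 - 1309*sqrt(110)/401538) = 10 + (79849/66923 + 1309*sqrt(110)/401538) = 749079/66923 + 1309*sqrt(110)/401538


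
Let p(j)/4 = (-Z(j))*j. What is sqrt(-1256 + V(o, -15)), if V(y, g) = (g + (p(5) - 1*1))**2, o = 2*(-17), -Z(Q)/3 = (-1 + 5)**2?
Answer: 2*sqrt(222470) ≈ 943.33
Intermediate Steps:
Z(Q) = -48 (Z(Q) = -3*(-1 + 5)**2 = -3*4**2 = -3*16 = -48)
o = -34
p(j) = 192*j (p(j) = 4*((-1*(-48))*j) = 4*(48*j) = 192*j)
V(y, g) = (959 + g)**2 (V(y, g) = (g + (192*5 - 1*1))**2 = (g + (960 - 1))**2 = (g + 959)**2 = (959 + g)**2)
sqrt(-1256 + V(o, -15)) = sqrt(-1256 + (959 - 15)**2) = sqrt(-1256 + 944**2) = sqrt(-1256 + 891136) = sqrt(889880) = 2*sqrt(222470)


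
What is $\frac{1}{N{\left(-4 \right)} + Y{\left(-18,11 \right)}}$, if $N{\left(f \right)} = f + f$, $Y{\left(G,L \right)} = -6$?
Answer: $- \frac{1}{14} \approx -0.071429$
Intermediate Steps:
$N{\left(f \right)} = 2 f$
$\frac{1}{N{\left(-4 \right)} + Y{\left(-18,11 \right)}} = \frac{1}{2 \left(-4\right) - 6} = \frac{1}{-8 - 6} = \frac{1}{-14} = - \frac{1}{14}$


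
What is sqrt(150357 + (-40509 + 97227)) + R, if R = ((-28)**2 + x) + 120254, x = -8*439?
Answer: 117526 + 5*sqrt(8283) ≈ 1.1798e+5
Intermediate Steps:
x = -3512
R = 117526 (R = ((-28)**2 - 3512) + 120254 = (784 - 3512) + 120254 = -2728 + 120254 = 117526)
sqrt(150357 + (-40509 + 97227)) + R = sqrt(150357 + (-40509 + 97227)) + 117526 = sqrt(150357 + 56718) + 117526 = sqrt(207075) + 117526 = 5*sqrt(8283) + 117526 = 117526 + 5*sqrt(8283)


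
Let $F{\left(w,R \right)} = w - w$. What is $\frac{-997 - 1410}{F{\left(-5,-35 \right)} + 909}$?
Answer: $- \frac{2407}{909} \approx -2.648$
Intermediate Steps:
$F{\left(w,R \right)} = 0$
$\frac{-997 - 1410}{F{\left(-5,-35 \right)} + 909} = \frac{-997 - 1410}{0 + 909} = - \frac{2407}{909}$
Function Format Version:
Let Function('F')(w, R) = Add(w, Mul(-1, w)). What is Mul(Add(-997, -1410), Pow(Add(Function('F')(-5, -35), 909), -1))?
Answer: Rational(-2407, 909) ≈ -2.6480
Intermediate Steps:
Function('F')(w, R) = 0
Mul(Add(-997, -1410), Pow(Add(Function('F')(-5, -35), 909), -1)) = Mul(Add(-997, -1410), Pow(Add(0, 909), -1)) = Mul(-2407, Pow(909, -1)) = Mul(-2407, Rational(1, 909)) = Rational(-2407, 909)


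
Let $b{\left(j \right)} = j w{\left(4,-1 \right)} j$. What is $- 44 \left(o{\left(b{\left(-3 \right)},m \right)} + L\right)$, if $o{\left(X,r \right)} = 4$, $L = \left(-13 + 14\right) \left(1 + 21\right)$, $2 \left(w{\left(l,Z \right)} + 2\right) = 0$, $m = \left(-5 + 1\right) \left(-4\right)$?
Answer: $-1144$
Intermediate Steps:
$m = 16$ ($m = \left(-4\right) \left(-4\right) = 16$)
$w{\left(l,Z \right)} = -2$ ($w{\left(l,Z \right)} = -2 + \frac{1}{2} \cdot 0 = -2 + 0 = -2$)
$b{\left(j \right)} = - 2 j^{2}$ ($b{\left(j \right)} = j \left(-2\right) j = - 2 j j = - 2 j^{2}$)
$L = 22$ ($L = 1 \cdot 22 = 22$)
$- 44 \left(o{\left(b{\left(-3 \right)},m \right)} + L\right) = - 44 \left(4 + 22\right) = \left(-44\right) 26 = -1144$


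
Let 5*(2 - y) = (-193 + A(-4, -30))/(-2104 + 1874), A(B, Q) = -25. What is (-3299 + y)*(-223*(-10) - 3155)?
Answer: 70147708/23 ≈ 3.0499e+6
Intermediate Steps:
y = 1041/575 (y = 2 - (-193 - 25)/(5*(-2104 + 1874)) = 2 - (-218)/(5*(-230)) = 2 - (-218)*(-1)/(5*230) = 2 - 1/5*109/115 = 2 - 109/575 = 1041/575 ≈ 1.8104)
(-3299 + y)*(-223*(-10) - 3155) = (-3299 + 1041/575)*(-223*(-10) - 3155) = -1895884*(2230 - 3155)/575 = -1895884/575*(-925) = 70147708/23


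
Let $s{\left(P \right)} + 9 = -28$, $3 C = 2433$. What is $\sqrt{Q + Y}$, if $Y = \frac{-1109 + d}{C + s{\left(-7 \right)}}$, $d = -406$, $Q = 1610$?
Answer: $\frac{5 \sqrt{4281510}}{258} \approx 40.1$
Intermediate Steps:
$C = 811$ ($C = \frac{1}{3} \cdot 2433 = 811$)
$s{\left(P \right)} = -37$ ($s{\left(P \right)} = -9 - 28 = -37$)
$Y = - \frac{505}{258}$ ($Y = \frac{-1109 - 406}{811 - 37} = - \frac{1515}{774} = \left(-1515\right) \frac{1}{774} = - \frac{505}{258} \approx -1.9574$)
$\sqrt{Q + Y} = \sqrt{1610 - \frac{505}{258}} = \sqrt{\frac{414875}{258}} = \frac{5 \sqrt{4281510}}{258}$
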